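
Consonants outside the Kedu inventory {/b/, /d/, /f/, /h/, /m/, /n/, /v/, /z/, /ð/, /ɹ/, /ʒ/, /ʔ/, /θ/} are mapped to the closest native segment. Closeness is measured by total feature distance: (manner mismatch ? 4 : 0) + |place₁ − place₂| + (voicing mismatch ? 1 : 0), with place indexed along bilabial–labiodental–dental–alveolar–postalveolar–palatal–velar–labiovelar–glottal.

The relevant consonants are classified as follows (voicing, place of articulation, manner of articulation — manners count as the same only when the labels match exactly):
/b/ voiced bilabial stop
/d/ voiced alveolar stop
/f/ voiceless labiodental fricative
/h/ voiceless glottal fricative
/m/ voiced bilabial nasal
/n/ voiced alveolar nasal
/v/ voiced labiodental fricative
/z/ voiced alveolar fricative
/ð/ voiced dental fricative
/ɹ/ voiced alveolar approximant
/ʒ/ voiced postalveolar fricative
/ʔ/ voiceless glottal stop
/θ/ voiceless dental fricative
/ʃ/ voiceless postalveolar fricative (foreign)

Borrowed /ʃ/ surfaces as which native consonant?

/ʒ/ is closest: same manner (fricative), place distance 0 (postalveolar→postalveolar), voicing differs (+1); total 1. Next closest is /z/ at distance 2.

ʒ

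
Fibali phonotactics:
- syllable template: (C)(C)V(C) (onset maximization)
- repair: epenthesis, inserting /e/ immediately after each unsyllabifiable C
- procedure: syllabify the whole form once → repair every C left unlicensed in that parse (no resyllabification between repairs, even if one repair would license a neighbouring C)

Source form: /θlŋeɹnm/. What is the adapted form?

The consonants /θ/, /n/, /m/ cannot be parsed into a legal (C)(C)V(C) syllable (at most one coda consonant is licensed; onsets may contain at most 2 consonants).
Each unlicensed consonant becomes the onset of a new syllable: /θ/ → /θe/, /n/ → /ne/, /m/ → /me/.

θelŋeɹneme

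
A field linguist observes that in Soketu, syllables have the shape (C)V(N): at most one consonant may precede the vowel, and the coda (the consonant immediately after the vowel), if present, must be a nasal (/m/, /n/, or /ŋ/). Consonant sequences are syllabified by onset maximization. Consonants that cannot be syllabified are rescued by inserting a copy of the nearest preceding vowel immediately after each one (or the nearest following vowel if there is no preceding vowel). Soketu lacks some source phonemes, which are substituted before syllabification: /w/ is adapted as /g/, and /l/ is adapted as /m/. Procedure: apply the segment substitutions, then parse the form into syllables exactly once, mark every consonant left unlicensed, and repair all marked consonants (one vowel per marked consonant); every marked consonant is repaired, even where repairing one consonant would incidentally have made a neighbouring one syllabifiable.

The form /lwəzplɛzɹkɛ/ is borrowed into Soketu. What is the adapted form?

məgəzəpəmɛzɛɹɛkɛ

Substitution: /l/ → /m/, /w/ → /g/, giving /mgəzpmɛzɹkɛ/.
Under (C)V(N), the unsyllabifiable consonants are /m/, /z/, /p/, /z/, /ɹ/ (only a nasal (/m/, /n/, or /ŋ/) is licensed in coda position; onsets are limited to one consonant).
Epenthesis after each stranded consonant: /m/ → /mə/, /z/ → /zə/, /p/ → /pə/, /z/ → /zɛ/, /ɹ/ → /ɹɛ/.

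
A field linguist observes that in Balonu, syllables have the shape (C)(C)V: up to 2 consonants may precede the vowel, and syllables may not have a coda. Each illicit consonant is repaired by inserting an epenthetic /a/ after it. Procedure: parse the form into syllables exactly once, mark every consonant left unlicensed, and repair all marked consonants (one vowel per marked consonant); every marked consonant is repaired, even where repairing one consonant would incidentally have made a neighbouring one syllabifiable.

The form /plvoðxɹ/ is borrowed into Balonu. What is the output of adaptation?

palvoðaxaɹa

Syllabifying with onset maximization leaves /p/, /ð/, /x/, /ɹ/ stranded (no codas are permitted; onsets may contain at most 2 consonants).
Each unlicensed consonant becomes the onset of a new syllable: /p/ → /pa/, /ð/ → /ða/, /x/ → /xa/, /ɹ/ → /ɹa/.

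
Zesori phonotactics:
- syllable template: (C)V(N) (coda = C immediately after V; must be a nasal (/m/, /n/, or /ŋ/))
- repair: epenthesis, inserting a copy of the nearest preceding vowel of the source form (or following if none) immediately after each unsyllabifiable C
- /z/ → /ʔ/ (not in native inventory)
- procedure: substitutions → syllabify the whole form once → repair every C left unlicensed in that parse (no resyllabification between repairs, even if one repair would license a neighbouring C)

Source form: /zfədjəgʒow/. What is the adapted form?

ʔəfədəjəgəʒowo

Substitution: /z/ → /ʔ/, giving /ʔfədjəgʒow/.
Syllabifying with onset maximization leaves /ʔ/, /d/, /g/, /w/ stranded (only a nasal (/m/, /n/, or /ŋ/) is licensed in coda position; onsets are limited to one consonant).
Each unlicensed consonant becomes the onset of a new syllable: /ʔ/ → /ʔə/, /d/ → /də/, /g/ → /gə/, /w/ → /wo/.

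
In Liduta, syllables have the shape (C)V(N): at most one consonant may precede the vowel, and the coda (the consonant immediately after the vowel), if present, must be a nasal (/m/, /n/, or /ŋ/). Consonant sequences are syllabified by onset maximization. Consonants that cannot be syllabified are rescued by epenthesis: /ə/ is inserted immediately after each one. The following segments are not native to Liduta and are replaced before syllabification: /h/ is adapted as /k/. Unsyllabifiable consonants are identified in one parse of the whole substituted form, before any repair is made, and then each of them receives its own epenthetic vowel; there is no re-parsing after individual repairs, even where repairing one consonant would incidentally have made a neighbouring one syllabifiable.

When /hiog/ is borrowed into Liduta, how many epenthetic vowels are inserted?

After substitution the input is /kiog/.
The unsyllabifiable consonants are /g/; each receives one epenthetic vowel.

1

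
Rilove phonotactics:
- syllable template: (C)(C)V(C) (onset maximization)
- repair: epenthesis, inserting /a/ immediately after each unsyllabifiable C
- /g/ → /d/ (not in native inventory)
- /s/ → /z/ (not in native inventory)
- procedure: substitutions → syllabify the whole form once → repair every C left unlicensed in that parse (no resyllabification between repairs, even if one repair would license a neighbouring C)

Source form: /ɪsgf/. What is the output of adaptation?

Substitution: /s/ → /z/, /g/ → /d/, giving /ɪzdf/.
Syllabifying with onset maximization leaves /d/, /f/ stranded (at most one coda consonant is licensed; onsets may contain at most 2 consonants).
Epenthesis after each stranded consonant: /d/ → /da/, /f/ → /fa/.

ɪzdafa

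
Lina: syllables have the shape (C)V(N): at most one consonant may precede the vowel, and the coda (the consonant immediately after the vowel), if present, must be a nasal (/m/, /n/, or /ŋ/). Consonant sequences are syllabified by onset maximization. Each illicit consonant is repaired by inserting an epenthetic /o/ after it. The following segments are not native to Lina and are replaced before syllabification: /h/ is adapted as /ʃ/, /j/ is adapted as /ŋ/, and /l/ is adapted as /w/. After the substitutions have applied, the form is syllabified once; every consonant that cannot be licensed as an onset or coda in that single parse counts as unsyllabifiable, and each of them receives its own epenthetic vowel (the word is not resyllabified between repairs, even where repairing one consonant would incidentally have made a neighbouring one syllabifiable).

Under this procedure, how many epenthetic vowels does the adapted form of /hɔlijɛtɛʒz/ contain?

2

After substitution the input is /ʃɔwiŋɛtɛʒz/.
The unsyllabifiable consonants are /ʒ/, /z/; each receives one epenthetic vowel.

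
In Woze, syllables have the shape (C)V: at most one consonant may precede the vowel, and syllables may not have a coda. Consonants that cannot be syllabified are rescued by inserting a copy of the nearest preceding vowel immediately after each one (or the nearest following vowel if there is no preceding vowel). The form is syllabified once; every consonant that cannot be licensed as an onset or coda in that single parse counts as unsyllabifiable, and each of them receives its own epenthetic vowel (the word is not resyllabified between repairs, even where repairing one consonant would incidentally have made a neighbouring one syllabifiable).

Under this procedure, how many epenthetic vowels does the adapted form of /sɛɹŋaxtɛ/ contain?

2

The unsyllabifiable consonants are /ɹ/, /x/; each receives one epenthetic vowel.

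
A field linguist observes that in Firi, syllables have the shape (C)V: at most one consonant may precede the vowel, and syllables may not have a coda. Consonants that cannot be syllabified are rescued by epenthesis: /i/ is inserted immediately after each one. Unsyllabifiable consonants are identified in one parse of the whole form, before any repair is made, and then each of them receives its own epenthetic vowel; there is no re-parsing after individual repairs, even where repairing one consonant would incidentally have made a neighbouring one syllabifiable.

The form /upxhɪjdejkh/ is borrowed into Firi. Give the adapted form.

upixihɪjidejikihi

The consonants /p/, /x/, /j/, /j/, /k/, /h/ cannot be parsed into a legal (C)V syllable (no codas are permitted; onsets are limited to one consonant).
Epenthesis after each stranded consonant: /p/ → /pi/, /x/ → /xi/, /j/ → /ji/, /j/ → /ji/, /k/ → /ki/, /h/ → /hi/.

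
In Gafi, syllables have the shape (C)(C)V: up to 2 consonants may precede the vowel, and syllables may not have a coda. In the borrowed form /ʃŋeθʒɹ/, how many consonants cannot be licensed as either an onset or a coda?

The consonants /θ/, /ʒ/, /ɹ/ cannot be parsed into a legal (C)(C)V syllable (no codas are permitted; onsets may contain at most 2 consonants).

3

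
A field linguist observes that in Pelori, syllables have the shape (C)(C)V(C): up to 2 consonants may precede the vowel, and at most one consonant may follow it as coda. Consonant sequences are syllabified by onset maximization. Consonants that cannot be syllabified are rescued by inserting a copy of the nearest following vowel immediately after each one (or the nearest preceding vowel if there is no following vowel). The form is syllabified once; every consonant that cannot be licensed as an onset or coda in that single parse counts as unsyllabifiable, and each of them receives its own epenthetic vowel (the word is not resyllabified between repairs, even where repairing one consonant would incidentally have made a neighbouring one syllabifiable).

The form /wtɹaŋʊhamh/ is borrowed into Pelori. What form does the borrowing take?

watɹaŋʊhamha

Syllabifying with onset maximization leaves /w/, /h/ stranded (at most one coda consonant is licensed; onsets may contain at most 2 consonants).
Inserting the epenthetic vowel yields /w/ → /wa/, /h/ → /ha/.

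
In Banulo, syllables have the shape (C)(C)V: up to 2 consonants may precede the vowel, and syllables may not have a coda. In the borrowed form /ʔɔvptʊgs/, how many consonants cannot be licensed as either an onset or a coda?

Under (C)(C)V, the unsyllabifiable consonants are /v/, /g/, /s/ (no codas are permitted; onsets may contain at most 2 consonants).

3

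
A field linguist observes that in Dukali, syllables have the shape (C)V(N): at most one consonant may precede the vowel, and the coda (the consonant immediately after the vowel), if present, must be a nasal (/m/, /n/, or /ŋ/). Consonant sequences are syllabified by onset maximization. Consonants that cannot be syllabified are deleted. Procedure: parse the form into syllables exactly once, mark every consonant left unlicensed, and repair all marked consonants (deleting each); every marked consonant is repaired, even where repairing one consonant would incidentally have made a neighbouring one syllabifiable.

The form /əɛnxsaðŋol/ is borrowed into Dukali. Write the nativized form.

Syllabifying with onset maximization leaves /x/, /ð/, /l/ stranded (only a nasal (/m/, /n/, or /ŋ/) is licensed in coda position; onsets are limited to one consonant).
Deleting the stranded consonants removes /x/, /ð/, /l/.

əɛnsaŋo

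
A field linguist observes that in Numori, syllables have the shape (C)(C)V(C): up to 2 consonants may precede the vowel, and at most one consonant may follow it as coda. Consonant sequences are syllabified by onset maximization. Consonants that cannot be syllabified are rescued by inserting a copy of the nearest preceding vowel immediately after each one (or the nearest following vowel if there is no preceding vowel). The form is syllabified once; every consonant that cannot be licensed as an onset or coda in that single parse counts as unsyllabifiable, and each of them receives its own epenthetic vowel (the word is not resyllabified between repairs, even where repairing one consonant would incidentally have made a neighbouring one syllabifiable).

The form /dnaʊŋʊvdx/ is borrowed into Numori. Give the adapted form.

dnaʊŋʊvdʊxʊ

The consonants /d/, /x/ cannot be parsed into a legal (C)(C)V(C) syllable (at most one coda consonant is licensed; onsets may contain at most 2 consonants).
Inserting the epenthetic vowel yields /d/ → /dʊ/, /x/ → /xʊ/.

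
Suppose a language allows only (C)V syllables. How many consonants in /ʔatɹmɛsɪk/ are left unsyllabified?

3

The consonants /t/, /ɹ/, /k/ cannot be parsed into a legal (C)V syllable (no codas are permitted; onsets are limited to one consonant).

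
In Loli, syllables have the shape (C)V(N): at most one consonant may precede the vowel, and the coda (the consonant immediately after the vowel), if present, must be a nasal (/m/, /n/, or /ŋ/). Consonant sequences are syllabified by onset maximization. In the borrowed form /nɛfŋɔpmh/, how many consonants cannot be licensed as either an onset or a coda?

4

The consonants /f/, /p/, /m/, /h/ cannot be parsed into a legal (C)V(N) syllable (only a nasal (/m/, /n/, or /ŋ/) is licensed in coda position; onsets are limited to one consonant).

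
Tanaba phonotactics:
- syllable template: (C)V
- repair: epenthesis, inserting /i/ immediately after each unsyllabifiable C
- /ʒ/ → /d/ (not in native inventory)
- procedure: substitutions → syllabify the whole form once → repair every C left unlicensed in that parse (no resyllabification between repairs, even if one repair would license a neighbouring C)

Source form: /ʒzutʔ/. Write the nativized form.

dizutiʔi

Substitution: /ʒ/ → /d/, giving /dzutʔ/.
Syllabifying with onset maximization leaves /d/, /t/, /ʔ/ stranded (no codas are permitted; onsets are limited to one consonant).
Each unlicensed consonant becomes the onset of a new syllable: /d/ → /di/, /t/ → /ti/, /ʔ/ → /ʔi/.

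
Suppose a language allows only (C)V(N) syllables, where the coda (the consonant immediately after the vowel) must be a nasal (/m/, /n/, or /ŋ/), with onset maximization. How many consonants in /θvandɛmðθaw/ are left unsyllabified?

3

The consonants /θ/, /ð/, /w/ cannot be parsed into a legal (C)V(N) syllable (only a nasal (/m/, /n/, or /ŋ/) is licensed in coda position; onsets are limited to one consonant).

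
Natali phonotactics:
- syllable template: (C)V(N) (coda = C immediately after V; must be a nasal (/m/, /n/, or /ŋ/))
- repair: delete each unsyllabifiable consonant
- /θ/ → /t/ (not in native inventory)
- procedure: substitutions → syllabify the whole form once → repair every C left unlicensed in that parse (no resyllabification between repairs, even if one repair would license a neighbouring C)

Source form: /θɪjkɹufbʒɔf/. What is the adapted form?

Substitution: /θ/ → /t/, giving /tɪjkɹufbʒɔf/.
Under (C)V(N), the unsyllabifiable consonants are /j/, /k/, /f/, /b/, /f/ (only a nasal (/m/, /n/, or /ŋ/) is licensed in coda position; onsets are limited to one consonant).
Deleting the stranded consonants removes /j/, /k/, /f/, /b/, /f/.

tɪɹuʒɔ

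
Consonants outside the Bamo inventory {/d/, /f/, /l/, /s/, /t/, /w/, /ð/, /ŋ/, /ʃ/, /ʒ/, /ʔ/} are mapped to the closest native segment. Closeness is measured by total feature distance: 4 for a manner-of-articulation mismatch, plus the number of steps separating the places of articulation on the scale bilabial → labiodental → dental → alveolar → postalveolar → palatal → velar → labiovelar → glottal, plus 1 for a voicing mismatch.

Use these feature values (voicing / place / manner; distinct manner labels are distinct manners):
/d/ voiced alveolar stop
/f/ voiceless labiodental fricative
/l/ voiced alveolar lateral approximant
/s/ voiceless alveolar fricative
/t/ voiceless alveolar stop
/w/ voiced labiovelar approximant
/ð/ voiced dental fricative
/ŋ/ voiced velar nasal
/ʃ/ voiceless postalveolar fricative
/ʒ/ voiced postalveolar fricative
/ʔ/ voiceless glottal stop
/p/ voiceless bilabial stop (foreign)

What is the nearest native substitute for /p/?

/t/ is closest: same manner (stop), place distance 3 (bilabial→alveolar), same voicing; total 3. Next closest is /d/ at distance 4.

t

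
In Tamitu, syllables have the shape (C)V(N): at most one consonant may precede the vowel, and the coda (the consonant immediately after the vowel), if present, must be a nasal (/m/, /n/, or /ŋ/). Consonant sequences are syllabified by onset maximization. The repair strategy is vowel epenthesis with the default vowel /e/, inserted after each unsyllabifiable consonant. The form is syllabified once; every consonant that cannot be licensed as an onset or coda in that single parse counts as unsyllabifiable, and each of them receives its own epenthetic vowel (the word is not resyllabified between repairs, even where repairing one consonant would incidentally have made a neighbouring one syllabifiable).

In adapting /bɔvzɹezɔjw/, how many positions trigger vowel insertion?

The unsyllabifiable consonants are /v/, /z/, /j/, /w/; each receives one epenthetic vowel.

4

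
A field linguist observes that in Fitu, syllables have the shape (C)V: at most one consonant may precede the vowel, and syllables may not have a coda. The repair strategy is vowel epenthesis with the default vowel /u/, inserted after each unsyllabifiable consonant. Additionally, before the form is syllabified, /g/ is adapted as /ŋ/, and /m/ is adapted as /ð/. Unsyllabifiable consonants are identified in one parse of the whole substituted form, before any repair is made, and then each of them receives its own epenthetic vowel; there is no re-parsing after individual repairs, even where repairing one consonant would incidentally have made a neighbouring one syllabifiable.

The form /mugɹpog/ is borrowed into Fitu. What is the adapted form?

Substitution: /m/ → /ð/, /g/ → /ŋ/, giving /ðuŋɹpoŋ/.
The consonants /ŋ/, /ɹ/, /ŋ/ cannot be parsed into a legal (C)V syllable (no codas are permitted; onsets are limited to one consonant).
Each unlicensed consonant becomes the onset of a new syllable: /ŋ/ → /ŋu/, /ɹ/ → /ɹu/, /ŋ/ → /ŋu/.

ðuŋuɹupoŋu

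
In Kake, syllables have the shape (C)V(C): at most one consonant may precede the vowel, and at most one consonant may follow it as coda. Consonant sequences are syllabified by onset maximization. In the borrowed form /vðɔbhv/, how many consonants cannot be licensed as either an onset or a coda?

Syllabifying with onset maximization leaves /v/, /h/, /v/ stranded (at most one coda consonant is licensed; onsets are limited to one consonant).

3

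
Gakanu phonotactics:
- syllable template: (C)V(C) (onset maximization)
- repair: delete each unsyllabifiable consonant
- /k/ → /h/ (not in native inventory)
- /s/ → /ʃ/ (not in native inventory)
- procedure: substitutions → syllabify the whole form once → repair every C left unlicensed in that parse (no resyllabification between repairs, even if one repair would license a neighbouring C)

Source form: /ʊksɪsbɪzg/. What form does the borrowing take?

ʊhʃɪʃbɪz

Substitution: /k/ → /h/, /s/ → /ʃ/, giving /ʊhʃɪʃbɪzg/.
The consonants /g/ cannot be parsed into a legal (C)V(C) syllable (at most one coda consonant is licensed; onsets are limited to one consonant).
Deleting the stranded consonants removes /g/.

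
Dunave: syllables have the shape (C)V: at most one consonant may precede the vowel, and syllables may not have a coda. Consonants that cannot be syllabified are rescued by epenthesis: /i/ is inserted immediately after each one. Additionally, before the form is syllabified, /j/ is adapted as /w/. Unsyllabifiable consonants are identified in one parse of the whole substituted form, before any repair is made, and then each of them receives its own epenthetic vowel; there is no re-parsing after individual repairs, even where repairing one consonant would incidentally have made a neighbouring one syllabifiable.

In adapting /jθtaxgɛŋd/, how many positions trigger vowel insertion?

5

After substitution the input is /wθtaxgɛŋd/.
The unsyllabifiable consonants are /w/, /θ/, /x/, /ŋ/, /d/; each receives one epenthetic vowel.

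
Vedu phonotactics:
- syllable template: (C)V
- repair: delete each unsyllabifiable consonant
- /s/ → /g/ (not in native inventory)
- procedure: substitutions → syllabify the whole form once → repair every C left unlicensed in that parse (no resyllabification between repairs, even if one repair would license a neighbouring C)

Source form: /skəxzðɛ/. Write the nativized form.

kəðɛ

Substitution: /s/ → /g/, giving /gkəxzðɛ/.
Under (C)V, the unsyllabifiable consonants are /g/, /x/, /z/ (no codas are permitted; onsets are limited to one consonant).
Each unlicensed consonant is deleted: /g/, /x/, /z/.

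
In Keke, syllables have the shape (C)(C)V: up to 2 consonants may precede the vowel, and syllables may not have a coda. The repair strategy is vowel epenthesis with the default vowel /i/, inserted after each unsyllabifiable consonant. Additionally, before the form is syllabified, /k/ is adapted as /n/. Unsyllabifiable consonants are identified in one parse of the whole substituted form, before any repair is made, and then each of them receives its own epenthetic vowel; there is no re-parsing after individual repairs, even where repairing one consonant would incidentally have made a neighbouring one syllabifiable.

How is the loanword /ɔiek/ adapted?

ɔieni

Substitution: /k/ → /n/, giving /ɔien/.
Under (C)(C)V, the unsyllabifiable consonants are /n/ (no codas are permitted; onsets may contain at most 2 consonants).
Epenthesis after each stranded consonant: /n/ → /ni/.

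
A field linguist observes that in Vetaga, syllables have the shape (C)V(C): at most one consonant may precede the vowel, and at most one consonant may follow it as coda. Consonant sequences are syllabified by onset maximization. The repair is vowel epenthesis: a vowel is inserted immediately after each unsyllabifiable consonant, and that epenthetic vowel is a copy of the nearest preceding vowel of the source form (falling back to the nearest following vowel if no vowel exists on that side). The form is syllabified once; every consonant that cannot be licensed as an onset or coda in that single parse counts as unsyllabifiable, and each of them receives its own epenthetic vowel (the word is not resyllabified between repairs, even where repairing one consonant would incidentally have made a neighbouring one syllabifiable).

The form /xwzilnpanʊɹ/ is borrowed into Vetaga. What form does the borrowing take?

xiwizilnipanʊɹ

Under (C)V(C), the unsyllabifiable consonants are /x/, /w/, /n/ (at most one coda consonant is licensed; onsets are limited to one consonant).
Epenthesis after each stranded consonant: /x/ → /xi/, /w/ → /wi/, /n/ → /ni/.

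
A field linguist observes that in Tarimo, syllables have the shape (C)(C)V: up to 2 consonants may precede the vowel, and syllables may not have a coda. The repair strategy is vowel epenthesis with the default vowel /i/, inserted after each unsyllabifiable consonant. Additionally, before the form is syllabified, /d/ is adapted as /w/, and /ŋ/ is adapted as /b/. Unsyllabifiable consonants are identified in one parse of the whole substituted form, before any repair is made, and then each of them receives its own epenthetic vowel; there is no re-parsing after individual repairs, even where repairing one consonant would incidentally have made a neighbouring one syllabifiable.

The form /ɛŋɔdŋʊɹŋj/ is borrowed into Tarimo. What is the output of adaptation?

Substitution: /ŋ/ → /b/, /d/ → /w/, giving /ɛbɔwbʊɹbj/.
Syllabifying with onset maximization leaves /ɹ/, /b/, /j/ stranded (no codas are permitted; onsets may contain at most 2 consonants).
Epenthesis after each stranded consonant: /ɹ/ → /ɹi/, /b/ → /bi/, /j/ → /ji/.

ɛbɔwbʊɹibiji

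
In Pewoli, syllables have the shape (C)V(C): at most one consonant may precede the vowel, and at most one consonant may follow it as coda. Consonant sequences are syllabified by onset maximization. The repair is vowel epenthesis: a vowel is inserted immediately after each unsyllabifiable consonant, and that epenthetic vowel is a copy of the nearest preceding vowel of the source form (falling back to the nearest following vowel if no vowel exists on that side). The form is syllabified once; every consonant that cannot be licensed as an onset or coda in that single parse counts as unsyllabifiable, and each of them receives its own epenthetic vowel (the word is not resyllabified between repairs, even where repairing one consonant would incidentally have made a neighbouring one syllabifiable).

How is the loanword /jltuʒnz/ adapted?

julutuʒnuzu

Syllabifying with onset maximization leaves /j/, /l/, /n/, /z/ stranded (at most one coda consonant is licensed; onsets are limited to one consonant).
Inserting the epenthetic vowel yields /j/ → /ju/, /l/ → /lu/, /n/ → /nu/, /z/ → /zu/.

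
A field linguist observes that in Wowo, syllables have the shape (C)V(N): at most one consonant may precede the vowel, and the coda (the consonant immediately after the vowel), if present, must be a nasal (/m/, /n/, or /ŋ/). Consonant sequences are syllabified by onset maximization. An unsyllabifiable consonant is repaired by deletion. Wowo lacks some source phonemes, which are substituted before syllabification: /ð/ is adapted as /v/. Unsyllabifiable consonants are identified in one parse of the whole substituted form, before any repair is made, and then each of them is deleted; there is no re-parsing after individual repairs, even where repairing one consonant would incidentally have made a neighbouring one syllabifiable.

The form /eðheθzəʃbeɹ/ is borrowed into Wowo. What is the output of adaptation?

ehezəbe

Substitution: /ð/ → /v/, giving /evheθzəʃbeɹ/.
The consonants /v/, /θ/, /ʃ/, /ɹ/ cannot be parsed into a legal (C)V(N) syllable (only a nasal (/m/, /n/, or /ŋ/) is licensed in coda position; onsets are limited to one consonant).
Deleting the stranded consonants removes /v/, /θ/, /ʃ/, /ɹ/.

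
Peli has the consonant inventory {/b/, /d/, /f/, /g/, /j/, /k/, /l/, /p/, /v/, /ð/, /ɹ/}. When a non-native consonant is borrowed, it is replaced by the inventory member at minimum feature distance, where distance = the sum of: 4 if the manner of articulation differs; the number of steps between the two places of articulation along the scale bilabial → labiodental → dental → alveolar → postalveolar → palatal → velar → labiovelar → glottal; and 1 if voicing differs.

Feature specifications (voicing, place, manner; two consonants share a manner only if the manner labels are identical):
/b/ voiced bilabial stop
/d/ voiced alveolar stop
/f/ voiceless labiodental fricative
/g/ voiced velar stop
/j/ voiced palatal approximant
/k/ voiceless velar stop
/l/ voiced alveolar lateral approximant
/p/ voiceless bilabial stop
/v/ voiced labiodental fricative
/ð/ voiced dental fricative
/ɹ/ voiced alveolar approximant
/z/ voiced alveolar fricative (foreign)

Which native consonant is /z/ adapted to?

/ð/ is closest: same manner (fricative), place distance 1 (alveolar→dental), same voicing; total 1. Next closest is /v/ at distance 2.

ð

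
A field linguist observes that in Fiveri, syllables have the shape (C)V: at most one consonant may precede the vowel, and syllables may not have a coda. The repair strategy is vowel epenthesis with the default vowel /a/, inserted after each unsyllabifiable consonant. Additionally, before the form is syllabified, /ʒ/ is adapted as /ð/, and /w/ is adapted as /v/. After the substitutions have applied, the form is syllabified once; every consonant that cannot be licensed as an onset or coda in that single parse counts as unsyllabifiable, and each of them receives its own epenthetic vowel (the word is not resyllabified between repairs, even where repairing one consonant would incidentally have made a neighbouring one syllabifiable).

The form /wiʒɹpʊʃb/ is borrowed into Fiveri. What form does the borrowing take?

Substitution: /w/ → /v/, /ʒ/ → /ð/, giving /viðɹpʊʃb/.
The consonants /ð/, /ɹ/, /ʃ/, /b/ cannot be parsed into a legal (C)V syllable (no codas are permitted; onsets are limited to one consonant).
Each unlicensed consonant becomes the onset of a new syllable: /ð/ → /ða/, /ɹ/ → /ɹa/, /ʃ/ → /ʃa/, /b/ → /ba/.

viðaɹapʊʃaba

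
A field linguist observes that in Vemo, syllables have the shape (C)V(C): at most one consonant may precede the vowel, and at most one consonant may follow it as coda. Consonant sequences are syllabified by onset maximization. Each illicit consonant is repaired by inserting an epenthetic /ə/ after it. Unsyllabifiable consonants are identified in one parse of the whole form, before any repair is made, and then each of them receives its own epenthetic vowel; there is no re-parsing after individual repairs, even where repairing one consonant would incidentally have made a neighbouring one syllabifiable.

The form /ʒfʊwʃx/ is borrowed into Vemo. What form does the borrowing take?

ʒəfʊwʃəxə

Syllabifying with onset maximization leaves /ʒ/, /ʃ/, /x/ stranded (at most one coda consonant is licensed; onsets are limited to one consonant).
Epenthesis after each stranded consonant: /ʒ/ → /ʒə/, /ʃ/ → /ʃə/, /x/ → /xə/.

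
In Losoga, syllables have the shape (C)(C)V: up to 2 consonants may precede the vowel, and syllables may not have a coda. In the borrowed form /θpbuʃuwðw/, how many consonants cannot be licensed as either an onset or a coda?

4

Under (C)(C)V, the unsyllabifiable consonants are /θ/, /w/, /ð/, /w/ (no codas are permitted; onsets may contain at most 2 consonants).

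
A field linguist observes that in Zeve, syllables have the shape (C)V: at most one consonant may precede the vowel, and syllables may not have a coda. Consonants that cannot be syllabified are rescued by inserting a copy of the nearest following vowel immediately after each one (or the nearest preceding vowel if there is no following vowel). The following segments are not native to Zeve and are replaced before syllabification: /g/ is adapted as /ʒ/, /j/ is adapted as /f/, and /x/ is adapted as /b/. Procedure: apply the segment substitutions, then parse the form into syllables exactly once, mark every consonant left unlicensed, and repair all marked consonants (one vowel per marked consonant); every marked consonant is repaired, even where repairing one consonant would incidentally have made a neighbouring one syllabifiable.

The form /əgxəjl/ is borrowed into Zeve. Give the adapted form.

Substitution: /g/ → /ʒ/, /x/ → /b/, /j/ → /f/, giving /əʒbəfl/.
Under (C)V, the unsyllabifiable consonants are /ʒ/, /f/, /l/ (no codas are permitted; onsets are limited to one consonant).
Epenthesis after each stranded consonant: /ʒ/ → /ʒə/, /f/ → /fə/, /l/ → /lə/.

əʒəbəfələ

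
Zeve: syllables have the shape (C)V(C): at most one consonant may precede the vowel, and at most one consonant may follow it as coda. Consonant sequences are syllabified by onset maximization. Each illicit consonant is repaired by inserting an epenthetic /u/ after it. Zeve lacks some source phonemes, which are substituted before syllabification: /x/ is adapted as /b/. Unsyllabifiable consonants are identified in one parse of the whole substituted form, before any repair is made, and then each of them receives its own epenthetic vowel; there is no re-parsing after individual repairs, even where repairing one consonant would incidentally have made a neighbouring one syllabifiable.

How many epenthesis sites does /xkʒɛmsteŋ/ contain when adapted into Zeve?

3

After substitution the input is /bkʒɛmsteŋ/.
The unsyllabifiable consonants are /b/, /k/, /s/; each receives one epenthetic vowel.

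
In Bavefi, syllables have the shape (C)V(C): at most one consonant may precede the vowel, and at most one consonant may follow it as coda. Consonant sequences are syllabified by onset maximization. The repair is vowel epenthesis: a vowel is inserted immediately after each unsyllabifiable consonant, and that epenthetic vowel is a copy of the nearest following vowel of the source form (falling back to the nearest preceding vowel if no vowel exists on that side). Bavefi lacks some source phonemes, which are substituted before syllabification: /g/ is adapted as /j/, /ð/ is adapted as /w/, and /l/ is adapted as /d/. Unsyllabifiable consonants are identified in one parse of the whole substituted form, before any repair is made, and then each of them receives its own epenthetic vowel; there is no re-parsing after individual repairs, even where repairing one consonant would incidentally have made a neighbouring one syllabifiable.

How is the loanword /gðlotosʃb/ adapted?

Substitution: /g/ → /j/, /ð/ → /w/, /l/ → /d/, giving /jwdotosʃb/.
The consonants /j/, /w/, /ʃ/, /b/ cannot be parsed into a legal (C)V(C) syllable (at most one coda consonant is licensed; onsets are limited to one consonant).
Each unlicensed consonant becomes the onset of a new syllable: /j/ → /jo/, /w/ → /wo/, /ʃ/ → /ʃo/, /b/ → /bo/.

jowodotosʃobo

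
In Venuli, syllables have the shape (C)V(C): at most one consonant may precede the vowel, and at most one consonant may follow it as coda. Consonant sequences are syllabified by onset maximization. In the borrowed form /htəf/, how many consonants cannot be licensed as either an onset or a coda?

Under (C)V(C), the unsyllabifiable consonants are /h/ (at most one coda consonant is licensed; onsets are limited to one consonant).

1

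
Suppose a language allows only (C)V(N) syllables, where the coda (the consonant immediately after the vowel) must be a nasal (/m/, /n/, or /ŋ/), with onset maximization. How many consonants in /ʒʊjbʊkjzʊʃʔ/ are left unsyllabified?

5

Under (C)V(N), the unsyllabifiable consonants are /j/, /k/, /j/, /ʃ/, /ʔ/ (only a nasal (/m/, /n/, or /ŋ/) is licensed in coda position; onsets are limited to one consonant).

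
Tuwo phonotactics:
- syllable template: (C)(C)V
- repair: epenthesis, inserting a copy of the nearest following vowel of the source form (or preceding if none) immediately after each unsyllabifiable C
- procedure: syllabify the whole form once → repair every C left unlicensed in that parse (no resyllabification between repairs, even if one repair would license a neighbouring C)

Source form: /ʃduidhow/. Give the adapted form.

ʃduidhowo

Under (C)(C)V, the unsyllabifiable consonants are /w/ (no codas are permitted; onsets may contain at most 2 consonants).
Epenthesis after each stranded consonant: /w/ → /wo/.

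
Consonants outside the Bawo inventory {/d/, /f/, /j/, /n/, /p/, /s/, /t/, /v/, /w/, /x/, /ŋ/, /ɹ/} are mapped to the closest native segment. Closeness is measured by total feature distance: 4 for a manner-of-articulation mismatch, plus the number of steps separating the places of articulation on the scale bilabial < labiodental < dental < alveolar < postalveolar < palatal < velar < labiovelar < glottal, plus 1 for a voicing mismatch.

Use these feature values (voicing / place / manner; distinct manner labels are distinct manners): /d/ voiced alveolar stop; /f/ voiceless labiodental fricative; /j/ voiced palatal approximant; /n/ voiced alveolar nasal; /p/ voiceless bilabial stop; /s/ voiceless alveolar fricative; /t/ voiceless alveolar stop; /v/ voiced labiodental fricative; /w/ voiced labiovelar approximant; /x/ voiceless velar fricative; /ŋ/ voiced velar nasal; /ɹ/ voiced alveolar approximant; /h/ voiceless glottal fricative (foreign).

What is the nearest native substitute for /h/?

/x/ is closest: same manner (fricative), place distance 2 (glottal→velar), same voicing; total 2. Next closest is /s/ at distance 5.

x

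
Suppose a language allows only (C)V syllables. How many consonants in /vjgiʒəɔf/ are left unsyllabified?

3

Syllabifying with onset maximization leaves /v/, /j/, /f/ stranded (no codas are permitted; onsets are limited to one consonant).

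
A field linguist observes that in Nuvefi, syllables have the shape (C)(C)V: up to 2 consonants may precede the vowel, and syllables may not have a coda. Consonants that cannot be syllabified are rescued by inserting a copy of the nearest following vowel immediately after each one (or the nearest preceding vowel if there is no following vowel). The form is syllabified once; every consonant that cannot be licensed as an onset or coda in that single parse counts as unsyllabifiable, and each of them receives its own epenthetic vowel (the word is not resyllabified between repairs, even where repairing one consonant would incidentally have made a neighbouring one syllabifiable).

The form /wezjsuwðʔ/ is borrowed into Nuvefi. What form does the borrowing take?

Under (C)(C)V, the unsyllabifiable consonants are /z/, /w/, /ð/, /ʔ/ (no codas are permitted; onsets may contain at most 2 consonants).
Inserting the epenthetic vowel yields /z/ → /zu/, /w/ → /wu/, /ð/ → /ðu/, /ʔ/ → /ʔu/.

wezujsuwuðuʔu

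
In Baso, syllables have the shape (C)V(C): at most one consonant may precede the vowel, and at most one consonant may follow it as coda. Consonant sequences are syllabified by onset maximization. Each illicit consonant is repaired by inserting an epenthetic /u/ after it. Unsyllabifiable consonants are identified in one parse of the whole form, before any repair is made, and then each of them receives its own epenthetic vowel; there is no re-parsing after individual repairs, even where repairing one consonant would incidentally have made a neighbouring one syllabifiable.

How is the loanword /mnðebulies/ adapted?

munuðebulies

The consonants /m/, /n/ cannot be parsed into a legal (C)V(C) syllable (at most one coda consonant is licensed; onsets are limited to one consonant).
Epenthesis after each stranded consonant: /m/ → /mu/, /n/ → /nu/.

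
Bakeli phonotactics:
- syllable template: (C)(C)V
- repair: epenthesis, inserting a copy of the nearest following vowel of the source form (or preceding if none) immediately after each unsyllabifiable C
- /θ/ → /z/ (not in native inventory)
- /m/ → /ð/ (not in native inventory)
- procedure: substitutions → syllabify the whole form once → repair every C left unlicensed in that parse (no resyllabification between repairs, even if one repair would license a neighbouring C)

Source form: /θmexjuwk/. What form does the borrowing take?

zðexjuwuku

Substitution: /θ/ → /z/, /m/ → /ð/, giving /zðexjuwk/.
Syllabifying with onset maximization leaves /w/, /k/ stranded (no codas are permitted; onsets may contain at most 2 consonants).
Each unlicensed consonant becomes the onset of a new syllable: /w/ → /wu/, /k/ → /ku/.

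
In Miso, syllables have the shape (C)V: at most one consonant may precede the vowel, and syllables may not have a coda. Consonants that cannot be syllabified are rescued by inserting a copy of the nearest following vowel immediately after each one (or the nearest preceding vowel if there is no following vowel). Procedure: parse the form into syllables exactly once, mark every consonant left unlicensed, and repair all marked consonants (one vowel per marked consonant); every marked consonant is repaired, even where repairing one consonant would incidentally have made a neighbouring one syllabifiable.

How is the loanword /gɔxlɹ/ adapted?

The consonants /x/, /l/, /ɹ/ cannot be parsed into a legal (C)V syllable (no codas are permitted; onsets are limited to one consonant).
Each unlicensed consonant becomes the onset of a new syllable: /x/ → /xɔ/, /l/ → /lɔ/, /ɹ/ → /ɹɔ/.

gɔxɔlɔɹɔ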